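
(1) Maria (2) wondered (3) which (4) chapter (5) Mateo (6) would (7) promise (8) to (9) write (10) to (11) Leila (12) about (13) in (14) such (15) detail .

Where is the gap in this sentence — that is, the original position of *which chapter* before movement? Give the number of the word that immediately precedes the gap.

12

Pre-movement form: Mateo would promise to write to Leila about which chapter in such detail.
'which chapter' functions as the object of the preposition 'about'. Wh-movement fronts it, leaving a gap right after 'about':
Maria wondered which chapter Mateo would promise to write to Leila about ___ in such detail.
'about' is word 12.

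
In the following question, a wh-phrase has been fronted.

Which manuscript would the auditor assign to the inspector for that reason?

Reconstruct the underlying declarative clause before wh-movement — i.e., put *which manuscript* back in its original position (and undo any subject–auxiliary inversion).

'which manuscript' is the direct object of 'assign'. Wh-movement fronts it, leaving a gap right after 'assign':
Which manuscript would the auditor assign ___ to the inspector for that reason?

The auditor would assign which manuscript to the inspector for that reason.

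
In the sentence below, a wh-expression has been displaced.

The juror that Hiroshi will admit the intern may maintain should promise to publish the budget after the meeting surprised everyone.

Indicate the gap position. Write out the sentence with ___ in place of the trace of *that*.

'that' functions as the subject of the clause embedded under 'maintain'. The gap is right after 'maintain'.

The juror that Hiroshi will admit the intern may maintain ___ should promise to publish the budget after the meeting surprised everyone.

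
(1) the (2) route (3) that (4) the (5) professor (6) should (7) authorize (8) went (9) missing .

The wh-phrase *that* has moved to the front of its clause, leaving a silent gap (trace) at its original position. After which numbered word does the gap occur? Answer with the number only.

The filler 'that' is interpreted as the direct object of 'authorize'. Fronting leaves a gap immediately after 'authorize':
The route that the professor should authorize ___ went missing.
'authorize' is word 7.

7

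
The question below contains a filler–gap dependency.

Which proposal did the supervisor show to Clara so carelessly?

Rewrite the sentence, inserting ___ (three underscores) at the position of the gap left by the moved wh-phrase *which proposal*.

Underlying clause: The supervisor did show which proposal to Clara so carelessly.
The filler 'which proposal' is interpreted as the direct object of 'show'. The gap is right after 'show'.

Which proposal did the supervisor show ___ to Clara so carelessly?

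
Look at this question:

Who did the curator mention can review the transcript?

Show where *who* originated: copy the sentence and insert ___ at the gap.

Who did the curator mention ___ can review the transcript?

Before movement: The curator did mention who can review the transcript.
'who' functions as the subject of the clause embedded under 'mention'. The gap is right after 'mention'.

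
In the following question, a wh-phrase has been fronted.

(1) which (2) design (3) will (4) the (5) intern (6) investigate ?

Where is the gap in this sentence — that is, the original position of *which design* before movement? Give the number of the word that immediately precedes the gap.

6

Pre-movement form: The intern will investigate which design.
'which design' functions as the direct object of 'investigate'. It moves to the left edge, and the trace sits right after 'investigate':
Which design will the intern investigate ___?
'investigate' is word 6.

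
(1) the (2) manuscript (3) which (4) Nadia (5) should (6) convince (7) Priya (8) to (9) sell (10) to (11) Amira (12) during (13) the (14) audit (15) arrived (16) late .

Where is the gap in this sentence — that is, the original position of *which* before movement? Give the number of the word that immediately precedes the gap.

9

'which' functions as the direct object of 'sell'. Wh-movement fronts it, leaving a gap right after 'sell':
The manuscript which Nadia should convince Priya to sell ___ to Amira during the audit arrived late.
'sell' is word 9.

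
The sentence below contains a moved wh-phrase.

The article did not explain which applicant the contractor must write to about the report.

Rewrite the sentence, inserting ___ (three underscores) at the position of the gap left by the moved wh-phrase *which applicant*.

Underlying clause: The contractor must write to which applicant about the report.
'which applicant' is the object of the preposition 'to'. The gap is right after 'to'.

The article did not explain which applicant the contractor must write to ___ about the report.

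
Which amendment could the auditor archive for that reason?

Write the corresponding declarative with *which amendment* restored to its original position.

The auditor could archive which amendment for that reason.

'which amendment' functions as the direct object of 'archive'. Fronting leaves a gap immediately after 'archive':
Which amendment could the auditor archive ___ for that reason?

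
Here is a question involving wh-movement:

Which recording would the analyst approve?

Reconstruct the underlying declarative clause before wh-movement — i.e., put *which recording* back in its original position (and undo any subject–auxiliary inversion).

'which recording' functions as the direct object of 'approve'. Wh-movement fronts it, leaving a gap right after 'approve':
Which recording would the analyst approve ___?

The analyst would approve which recording.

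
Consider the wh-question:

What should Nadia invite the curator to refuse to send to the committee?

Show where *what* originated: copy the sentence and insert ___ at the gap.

What should Nadia invite the curator to refuse to send ___ to the committee?

Before movement: Nadia should invite the curator to refuse to send what to the committee.
The filler 'what' is interpreted as the direct object of 'send'. The gap is right after 'send'.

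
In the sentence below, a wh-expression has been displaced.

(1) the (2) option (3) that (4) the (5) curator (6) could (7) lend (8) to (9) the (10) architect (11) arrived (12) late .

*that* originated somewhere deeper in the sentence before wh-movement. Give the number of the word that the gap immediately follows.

7

'that' is the direct object of 'lend'. Wh-movement fronts it, leaving a gap right after 'lend':
The option that the curator could lend ___ to the architect arrived late.
'lend' is word 7.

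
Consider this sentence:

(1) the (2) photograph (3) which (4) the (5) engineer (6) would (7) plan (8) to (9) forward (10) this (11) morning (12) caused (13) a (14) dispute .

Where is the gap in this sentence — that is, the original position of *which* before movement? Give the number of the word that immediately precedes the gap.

9

'which' functions as the direct object of 'forward'. It moves to the left edge, and the trace sits right after 'forward':
The photograph which the engineer would plan to forward ___ this morning caused a dispute.
'forward' is word 9.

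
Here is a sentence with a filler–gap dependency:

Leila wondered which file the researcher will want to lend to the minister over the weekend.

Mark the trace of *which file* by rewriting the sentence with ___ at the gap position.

Before movement: The researcher will want to lend which file to the minister over the weekend.
'which file' functions as the direct object of 'lend'. The gap is right after 'lend'.

Leila wondered which file the researcher will want to lend ___ to the minister over the weekend.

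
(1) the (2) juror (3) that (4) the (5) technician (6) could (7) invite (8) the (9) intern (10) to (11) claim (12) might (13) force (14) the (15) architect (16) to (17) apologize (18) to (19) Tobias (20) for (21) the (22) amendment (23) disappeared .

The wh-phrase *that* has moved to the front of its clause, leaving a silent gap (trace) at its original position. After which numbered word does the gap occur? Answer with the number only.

The filler 'that' is interpreted as the subject of the clause embedded under 'claim'. It moves to the left edge, and the trace sits right after 'claim':
The juror that the technician could invite the intern to claim ___ might force the architect to apologize to Tobias for the amendment disappeared.
'claim' is word 11.

11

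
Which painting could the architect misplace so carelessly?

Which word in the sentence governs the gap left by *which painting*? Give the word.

Underlying clause: The architect could misplace which painting so carelessly.
'which painting' functions as the direct object of 'misplace'. Wh-movement fronts it, leaving a gap right after 'misplace':
Which painting could the architect misplace ___ so carelessly?

misplace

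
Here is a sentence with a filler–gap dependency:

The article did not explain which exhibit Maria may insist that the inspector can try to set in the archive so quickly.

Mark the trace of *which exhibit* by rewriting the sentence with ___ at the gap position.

Pre-movement form: Maria may insist that the inspector can try to set which exhibit in the archive so quickly.
The filler 'which exhibit' is interpreted as the direct object of 'set'. The gap is right after 'set'.

The article did not explain which exhibit Maria may insist that the inspector can try to set ___ in the archive so quickly.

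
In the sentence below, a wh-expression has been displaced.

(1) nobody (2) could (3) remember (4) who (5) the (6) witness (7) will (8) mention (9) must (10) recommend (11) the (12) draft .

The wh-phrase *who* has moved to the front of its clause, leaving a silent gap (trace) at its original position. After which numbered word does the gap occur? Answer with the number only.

8

In situ: The witness will mention who must recommend the draft.
'who' is the subject of the clause embedded under 'mention'. Fronting leaves a gap immediately after 'mention':
Nobody could remember who the witness will mention ___ must recommend the draft.
'mention' is word 8.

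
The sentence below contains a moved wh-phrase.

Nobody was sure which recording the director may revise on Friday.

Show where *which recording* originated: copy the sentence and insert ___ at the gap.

Nobody was sure which recording the director may revise ___ on Friday.

Underlying clause: The director may revise which recording on Friday.
'which recording' functions as the direct object of 'revise'. The gap is right after 'revise'.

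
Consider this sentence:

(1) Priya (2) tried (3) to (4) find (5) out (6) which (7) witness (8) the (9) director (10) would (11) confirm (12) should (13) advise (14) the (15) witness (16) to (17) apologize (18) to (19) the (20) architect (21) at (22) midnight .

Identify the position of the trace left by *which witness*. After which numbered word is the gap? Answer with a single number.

11

In situ: The director would confirm which witness should advise the witness to apologize to the architect at midnight.
The filler 'which witness' is interpreted as the subject of the clause embedded under 'confirm'. Fronting leaves a gap immediately after 'confirm':
Priya tried to find out which witness the director would confirm ___ should advise the witness to apologize to the architect at midnight.
'confirm' is word 11.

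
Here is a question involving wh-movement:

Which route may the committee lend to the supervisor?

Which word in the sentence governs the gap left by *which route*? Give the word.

lend

In situ: The committee may lend which route to the supervisor.
The filler 'which route' is interpreted as the direct object of 'lend'. Wh-movement fronts it, leaving a gap right after 'lend':
Which route may the committee lend ___ to the supervisor?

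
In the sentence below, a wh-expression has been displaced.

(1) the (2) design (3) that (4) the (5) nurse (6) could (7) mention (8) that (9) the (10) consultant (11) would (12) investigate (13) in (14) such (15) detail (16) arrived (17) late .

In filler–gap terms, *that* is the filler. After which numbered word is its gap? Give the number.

'that' is the direct object of 'investigate'. Wh-movement fronts it, leaving a gap right after 'investigate':
The design that the nurse could mention that the consultant would investigate ___ in such detail arrived late.
'investigate' is word 12.

12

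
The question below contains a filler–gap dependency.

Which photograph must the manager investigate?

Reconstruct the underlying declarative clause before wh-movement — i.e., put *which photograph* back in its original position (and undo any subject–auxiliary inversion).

'which photograph' functions as the direct object of 'investigate'. Fronting leaves a gap immediately after 'investigate':
Which photograph must the manager investigate ___?

The manager must investigate which photograph.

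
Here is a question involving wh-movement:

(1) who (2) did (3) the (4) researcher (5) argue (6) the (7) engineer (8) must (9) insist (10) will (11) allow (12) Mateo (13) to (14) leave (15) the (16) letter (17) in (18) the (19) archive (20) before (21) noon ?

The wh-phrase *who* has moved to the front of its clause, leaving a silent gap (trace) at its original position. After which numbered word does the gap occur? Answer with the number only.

9

Underlying clause: The researcher did argue the engineer must insist who will allow Mateo to leave the letter in the archive before noon.
'who' functions as the subject of the clause embedded under 'insist'. Fronting leaves a gap immediately after 'insist':
Who did the researcher argue the engineer must insist ___ will allow Mateo to leave the letter in the archive before noon?
'insist' is word 9.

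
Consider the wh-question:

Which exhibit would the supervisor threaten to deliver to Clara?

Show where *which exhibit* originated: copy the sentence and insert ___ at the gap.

Which exhibit would the supervisor threaten to deliver ___ to Clara?

Pre-movement form: The supervisor would threaten to deliver which exhibit to Clara.
'which exhibit' functions as the direct object of 'deliver'. The gap is right after 'deliver'.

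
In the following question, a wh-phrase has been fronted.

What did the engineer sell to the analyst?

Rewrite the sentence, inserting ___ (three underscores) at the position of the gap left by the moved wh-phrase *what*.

What did the engineer sell ___ to the analyst?

In situ: The engineer did sell what to the analyst.
'what' is the direct object of 'sell'. The gap is right after 'sell'.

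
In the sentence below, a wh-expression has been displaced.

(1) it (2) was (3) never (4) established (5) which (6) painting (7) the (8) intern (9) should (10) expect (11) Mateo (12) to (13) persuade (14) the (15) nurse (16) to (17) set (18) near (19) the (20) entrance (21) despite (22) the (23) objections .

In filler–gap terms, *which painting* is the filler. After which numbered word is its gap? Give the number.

Pre-movement form: The intern should expect Mateo to persuade the nurse to set which painting near the entrance despite the objections.
The filler 'which painting' is interpreted as the direct object of 'set'. Fronting leaves a gap immediately after 'set':
It was never established which painting the intern should expect Mateo to persuade the nurse to set ___ near the entrance despite the objections.
'set' is word 17.

17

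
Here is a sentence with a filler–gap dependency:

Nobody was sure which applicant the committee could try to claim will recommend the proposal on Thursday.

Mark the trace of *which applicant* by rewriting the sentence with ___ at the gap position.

Before movement: The committee could try to claim which applicant will recommend the proposal on Thursday.
The filler 'which applicant' is interpreted as the subject of the clause embedded under 'claim'. The gap is right after 'claim'.

Nobody was sure which applicant the committee could try to claim ___ will recommend the proposal on Thursday.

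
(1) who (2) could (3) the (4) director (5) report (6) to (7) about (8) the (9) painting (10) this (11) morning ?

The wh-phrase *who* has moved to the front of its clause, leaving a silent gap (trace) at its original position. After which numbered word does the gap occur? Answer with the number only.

6

Before movement: The director could report to who about the painting this morning.
'who' functions as the object of the preposition 'to'. Fronting leaves a gap immediately after 'to':
Who could the director report to ___ about the painting this morning?
'to' is word 6.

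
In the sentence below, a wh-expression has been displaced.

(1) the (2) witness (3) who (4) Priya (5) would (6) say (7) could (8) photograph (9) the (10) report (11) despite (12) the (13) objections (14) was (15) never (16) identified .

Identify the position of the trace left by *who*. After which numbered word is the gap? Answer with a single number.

'who' is the subject of the clause embedded under 'say'. Fronting leaves a gap immediately after 'say':
The witness who Priya would say ___ could photograph the report despite the objections was never identified.
'say' is word 6.

6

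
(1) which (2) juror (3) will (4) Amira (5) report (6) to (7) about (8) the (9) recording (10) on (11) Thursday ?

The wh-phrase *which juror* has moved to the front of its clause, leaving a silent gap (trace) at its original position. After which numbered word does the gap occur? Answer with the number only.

In situ: Amira will report to which juror about the recording on Thursday.
'which juror' functions as the object of the preposition 'to'. Wh-movement fronts it, leaving a gap right after 'to':
Which juror will Amira report to ___ about the recording on Thursday?
'to' is word 6.

6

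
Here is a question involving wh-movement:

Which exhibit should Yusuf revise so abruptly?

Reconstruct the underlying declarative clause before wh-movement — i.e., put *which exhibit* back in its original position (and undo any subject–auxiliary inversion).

'which exhibit' functions as the direct object of 'revise'. Wh-movement fronts it, leaving a gap right after 'revise':
Which exhibit should Yusuf revise ___ so abruptly?

Yusuf should revise which exhibit so abruptly.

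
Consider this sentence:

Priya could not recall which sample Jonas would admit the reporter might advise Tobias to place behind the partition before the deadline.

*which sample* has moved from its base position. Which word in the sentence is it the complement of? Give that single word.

place

Underlying clause: Jonas would admit the reporter might advise Tobias to place which sample behind the partition before the deadline.
'which sample' functions as the direct object of 'place'. Wh-movement fronts it, leaving a gap right after 'place':
Priya could not recall which sample Jonas would admit the reporter might advise Tobias to place ___ behind the partition before the deadline.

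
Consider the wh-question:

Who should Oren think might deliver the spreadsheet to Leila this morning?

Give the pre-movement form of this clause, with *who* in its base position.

'who' functions as the subject of the clause embedded under 'think'. Wh-movement fronts it, leaving a gap right after 'think':
Who should Oren think ___ might deliver the spreadsheet to Leila this morning?

Oren should think who might deliver the spreadsheet to Leila this morning.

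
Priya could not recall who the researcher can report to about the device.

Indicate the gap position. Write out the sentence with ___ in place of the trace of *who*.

Priya could not recall who the researcher can report to ___ about the device.

Underlying clause: The researcher can report to who about the device.
The filler 'who' is interpreted as the object of the preposition 'to'. The gap is right after 'to'.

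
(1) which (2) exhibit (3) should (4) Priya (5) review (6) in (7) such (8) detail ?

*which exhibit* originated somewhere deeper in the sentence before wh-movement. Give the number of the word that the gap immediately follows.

In situ: Priya should review which exhibit in such detail.
'which exhibit' is the direct object of 'review'. Wh-movement fronts it, leaving a gap right after 'review':
Which exhibit should Priya review ___ in such detail?
'review' is word 5.

5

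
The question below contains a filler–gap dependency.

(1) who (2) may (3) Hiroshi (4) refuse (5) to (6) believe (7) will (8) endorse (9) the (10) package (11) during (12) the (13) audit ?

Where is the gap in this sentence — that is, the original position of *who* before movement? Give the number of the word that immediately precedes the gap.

6

In situ: Hiroshi may refuse to believe who will endorse the package during the audit.
'who' functions as the subject of the clause embedded under 'believe'. Fronting leaves a gap immediately after 'believe':
Who may Hiroshi refuse to believe ___ will endorse the package during the audit?
'believe' is word 6.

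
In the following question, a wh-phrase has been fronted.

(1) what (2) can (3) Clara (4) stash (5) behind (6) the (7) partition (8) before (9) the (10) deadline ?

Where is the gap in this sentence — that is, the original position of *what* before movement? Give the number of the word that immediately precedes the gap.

4

Before movement: Clara can stash what behind the partition before the deadline.
'what' is the direct object of 'stash'. Fronting leaves a gap immediately after 'stash':
What can Clara stash ___ behind the partition before the deadline?
'stash' is word 4.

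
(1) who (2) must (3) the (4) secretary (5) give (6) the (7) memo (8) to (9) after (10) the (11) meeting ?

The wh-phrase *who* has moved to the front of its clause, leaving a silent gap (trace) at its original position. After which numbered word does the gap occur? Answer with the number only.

In situ: The secretary must give the memo to who after the meeting.
'who' functions as the object of the preposition 'to' (recipient of 'give'). Wh-movement fronts it, leaving a gap right after 'to':
Who must the secretary give the memo to ___ after the meeting?
'to' is word 8.

8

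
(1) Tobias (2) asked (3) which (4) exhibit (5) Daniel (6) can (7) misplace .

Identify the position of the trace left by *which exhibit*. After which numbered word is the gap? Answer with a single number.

In situ: Daniel can misplace which exhibit.
The filler 'which exhibit' is interpreted as the direct object of 'misplace'. Fronting leaves a gap immediately after 'misplace':
Tobias asked which exhibit Daniel can misplace ___.
'misplace' is word 7.

7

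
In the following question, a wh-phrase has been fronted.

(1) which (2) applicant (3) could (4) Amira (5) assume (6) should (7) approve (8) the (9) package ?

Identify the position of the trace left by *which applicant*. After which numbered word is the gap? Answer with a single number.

5

Before movement: Amira could assume which applicant should approve the package.
'which applicant' functions as the subject of the clause embedded under 'assume'. Wh-movement fronts it, leaving a gap right after 'assume':
Which applicant could Amira assume ___ should approve the package?
'assume' is word 5.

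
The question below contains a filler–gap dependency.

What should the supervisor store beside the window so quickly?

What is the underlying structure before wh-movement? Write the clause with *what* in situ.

The supervisor should store what beside the window so quickly.

The filler 'what' is interpreted as the direct object of 'store'. Wh-movement fronts it, leaving a gap right after 'store':
What should the supervisor store ___ beside the window so quickly?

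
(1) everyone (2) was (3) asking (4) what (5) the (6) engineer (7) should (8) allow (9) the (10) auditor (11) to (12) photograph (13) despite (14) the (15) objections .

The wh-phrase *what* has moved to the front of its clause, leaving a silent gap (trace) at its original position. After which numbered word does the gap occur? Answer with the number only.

12

Underlying clause: The engineer should allow the auditor to photograph what despite the objections.
The filler 'what' is interpreted as the direct object of 'photograph'. Fronting leaves a gap immediately after 'photograph':
Everyone was asking what the engineer should allow the auditor to photograph ___ despite the objections.
'photograph' is word 12.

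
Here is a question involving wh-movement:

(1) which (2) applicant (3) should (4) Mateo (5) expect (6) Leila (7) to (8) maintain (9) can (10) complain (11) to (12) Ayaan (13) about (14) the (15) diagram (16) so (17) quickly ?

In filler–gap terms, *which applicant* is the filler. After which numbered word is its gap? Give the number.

8

Before movement: Mateo should expect Leila to maintain which applicant can complain to Ayaan about the diagram so quickly.
The filler 'which applicant' is interpreted as the subject of the clause embedded under 'maintain'. It moves to the left edge, and the trace sits right after 'maintain':
Which applicant should Mateo expect Leila to maintain ___ can complain to Ayaan about the diagram so quickly?
'maintain' is word 8.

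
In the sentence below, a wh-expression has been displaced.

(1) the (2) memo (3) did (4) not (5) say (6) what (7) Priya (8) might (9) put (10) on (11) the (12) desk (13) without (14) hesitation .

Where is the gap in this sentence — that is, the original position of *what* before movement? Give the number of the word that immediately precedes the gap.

9

Before movement: Priya might put what on the desk without hesitation.
'what' is the direct object of 'put'. It moves to the left edge, and the trace sits right after 'put':
The memo did not say what Priya might put ___ on the desk without hesitation.
'put' is word 9.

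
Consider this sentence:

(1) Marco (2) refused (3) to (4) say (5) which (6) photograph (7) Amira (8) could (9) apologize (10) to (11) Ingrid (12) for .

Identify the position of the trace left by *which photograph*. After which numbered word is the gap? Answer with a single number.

Pre-movement form: Amira could apologize to Ingrid for which photograph.
'which photograph' functions as the object of the preposition 'for'. Fronting leaves a gap immediately after 'for':
Marco refused to say which photograph Amira could apologize to Ingrid for ___.
'for' is word 12.

12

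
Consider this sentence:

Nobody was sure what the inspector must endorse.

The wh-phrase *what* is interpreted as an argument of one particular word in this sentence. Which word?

Pre-movement form: The inspector must endorse what.
'what' functions as the direct object of 'endorse'. Wh-movement fronts it, leaving a gap right after 'endorse':
Nobody was sure what the inspector must endorse ___.

endorse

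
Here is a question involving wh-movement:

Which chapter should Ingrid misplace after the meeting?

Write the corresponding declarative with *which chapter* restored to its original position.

'which chapter' is the direct object of 'misplace'. It moves to the left edge, and the trace sits right after 'misplace':
Which chapter should Ingrid misplace ___ after the meeting?

Ingrid should misplace which chapter after the meeting.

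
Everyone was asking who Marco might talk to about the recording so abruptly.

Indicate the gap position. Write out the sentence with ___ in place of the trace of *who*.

Everyone was asking who Marco might talk to ___ about the recording so abruptly.

Before movement: Marco might talk to who about the recording so abruptly.
The filler 'who' is interpreted as the object of the preposition 'to'. The gap is right after 'to'.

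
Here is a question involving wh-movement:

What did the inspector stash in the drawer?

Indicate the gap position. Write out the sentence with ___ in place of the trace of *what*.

Before movement: The inspector did stash what in the drawer.
The filler 'what' is interpreted as the direct object of 'stash'. The gap is right after 'stash'.

What did the inspector stash ___ in the drawer?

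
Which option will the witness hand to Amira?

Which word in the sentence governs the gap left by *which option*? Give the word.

hand

Pre-movement form: The witness will hand which option to Amira.
'which option' is the direct object of 'hand'. It moves to the left edge, and the trace sits right after 'hand':
Which option will the witness hand ___ to Amira?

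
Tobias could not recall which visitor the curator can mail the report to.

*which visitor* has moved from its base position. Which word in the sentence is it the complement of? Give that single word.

to

Pre-movement form: The curator can mail the report to which visitor.
'which visitor' functions as the object of the preposition 'to' (recipient of 'mail'). Wh-movement fronts it, leaving a gap right after 'to':
Tobias could not recall which visitor the curator can mail the report to ___.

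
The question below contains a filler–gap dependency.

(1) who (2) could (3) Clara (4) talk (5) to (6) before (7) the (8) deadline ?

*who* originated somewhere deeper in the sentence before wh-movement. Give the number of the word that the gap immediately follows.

5

Before movement: Clara could talk to who before the deadline.
'who' functions as the object of the preposition 'to'. Wh-movement fronts it, leaving a gap right after 'to':
Who could Clara talk to ___ before the deadline?
'to' is word 5.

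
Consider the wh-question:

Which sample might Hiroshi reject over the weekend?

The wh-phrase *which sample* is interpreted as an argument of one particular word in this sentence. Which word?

reject

Pre-movement form: Hiroshi might reject which sample over the weekend.
'which sample' is the direct object of 'reject'. It moves to the left edge, and the trace sits right after 'reject':
Which sample might Hiroshi reject ___ over the weekend?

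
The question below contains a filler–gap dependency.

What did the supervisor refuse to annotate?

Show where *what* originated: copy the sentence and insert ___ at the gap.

What did the supervisor refuse to annotate ___?

In situ: The supervisor did refuse to annotate what.
'what' functions as the direct object of 'annotate'. The gap is right after 'annotate'.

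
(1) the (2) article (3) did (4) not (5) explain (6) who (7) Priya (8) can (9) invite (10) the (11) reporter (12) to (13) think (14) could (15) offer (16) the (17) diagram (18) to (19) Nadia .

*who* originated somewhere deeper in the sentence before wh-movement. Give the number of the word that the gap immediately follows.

13

In situ: Priya can invite the reporter to think who could offer the diagram to Nadia.
'who' is the subject of the clause embedded under 'think'. Fronting leaves a gap immediately after 'think':
The article did not explain who Priya can invite the reporter to think ___ could offer the diagram to Nadia.
'think' is word 13.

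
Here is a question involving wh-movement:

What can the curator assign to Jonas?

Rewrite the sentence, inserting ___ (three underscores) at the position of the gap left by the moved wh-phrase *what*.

Underlying clause: The curator can assign what to Jonas.
'what' is the direct object of 'assign'. The gap is right after 'assign'.

What can the curator assign ___ to Jonas?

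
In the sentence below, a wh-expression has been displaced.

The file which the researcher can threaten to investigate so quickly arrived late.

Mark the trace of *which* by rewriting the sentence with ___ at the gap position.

The filler 'which' is interpreted as the direct object of 'investigate'. The gap is right after 'investigate'.

The file which the researcher can threaten to investigate ___ so quickly arrived late.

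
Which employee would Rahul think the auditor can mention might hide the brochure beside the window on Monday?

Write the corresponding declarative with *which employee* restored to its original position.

Rahul would think the auditor can mention which employee might hide the brochure beside the window on Monday.

'which employee' is the subject of the clause embedded under 'mention'. Fronting leaves a gap immediately after 'mention':
Which employee would Rahul think the auditor can mention ___ might hide the brochure beside the window on Monday?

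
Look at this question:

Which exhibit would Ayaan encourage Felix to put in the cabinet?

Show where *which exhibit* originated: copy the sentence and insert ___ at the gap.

Pre-movement form: Ayaan would encourage Felix to put which exhibit in the cabinet.
'which exhibit' functions as the direct object of 'put'. The gap is right after 'put'.

Which exhibit would Ayaan encourage Felix to put ___ in the cabinet?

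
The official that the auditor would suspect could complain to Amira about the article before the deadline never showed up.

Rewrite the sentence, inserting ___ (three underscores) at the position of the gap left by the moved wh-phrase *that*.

The official that the auditor would suspect ___ could complain to Amira about the article before the deadline never showed up.

'that' functions as the subject of the clause embedded under 'suspect'. The gap is right after 'suspect'.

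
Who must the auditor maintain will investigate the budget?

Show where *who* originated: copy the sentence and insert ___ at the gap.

Who must the auditor maintain ___ will investigate the budget?

In situ: The auditor must maintain who will investigate the budget.
'who' functions as the subject of the clause embedded under 'maintain'. The gap is right after 'maintain'.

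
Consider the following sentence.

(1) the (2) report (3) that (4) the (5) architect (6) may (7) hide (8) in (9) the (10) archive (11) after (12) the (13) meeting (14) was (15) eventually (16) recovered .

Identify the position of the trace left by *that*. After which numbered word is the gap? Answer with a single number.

The filler 'that' is interpreted as the direct object of 'hide'. It moves to the left edge, and the trace sits right after 'hide':
The report that the architect may hide ___ in the archive after the meeting was eventually recovered.
'hide' is word 7.

7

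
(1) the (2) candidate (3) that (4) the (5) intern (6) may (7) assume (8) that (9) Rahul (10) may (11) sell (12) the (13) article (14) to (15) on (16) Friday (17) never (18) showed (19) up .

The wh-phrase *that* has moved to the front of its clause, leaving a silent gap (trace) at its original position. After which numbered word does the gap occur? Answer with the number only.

'that' is the object of the preposition 'to' (recipient of 'sell'). Wh-movement fronts it, leaving a gap right after 'to':
The candidate that the intern may assume that Rahul may sell the article to ___ on Friday never showed up.
'to' is word 14.

14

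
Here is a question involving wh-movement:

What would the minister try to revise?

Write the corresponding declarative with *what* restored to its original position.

'what' is the direct object of 'revise'. Fronting leaves a gap immediately after 'revise':
What would the minister try to revise ___?

The minister would try to revise what.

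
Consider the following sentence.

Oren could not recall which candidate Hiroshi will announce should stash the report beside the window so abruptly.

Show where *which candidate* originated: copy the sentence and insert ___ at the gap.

In situ: Hiroshi will announce which candidate should stash the report beside the window so abruptly.
'which candidate' functions as the subject of the clause embedded under 'announce'. The gap is right after 'announce'.

Oren could not recall which candidate Hiroshi will announce ___ should stash the report beside the window so abruptly.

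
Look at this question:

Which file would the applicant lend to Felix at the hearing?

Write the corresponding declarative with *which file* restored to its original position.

'which file' is the direct object of 'lend'. It moves to the left edge, and the trace sits right after 'lend':
Which file would the applicant lend ___ to Felix at the hearing?

The applicant would lend which file to Felix at the hearing.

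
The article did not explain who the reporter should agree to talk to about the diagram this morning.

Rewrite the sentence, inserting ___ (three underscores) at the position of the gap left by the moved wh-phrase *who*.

Underlying clause: The reporter should agree to talk to who about the diagram this morning.
The filler 'who' is interpreted as the object of the preposition 'to'. The gap is right after 'to'.

The article did not explain who the reporter should agree to talk to ___ about the diagram this morning.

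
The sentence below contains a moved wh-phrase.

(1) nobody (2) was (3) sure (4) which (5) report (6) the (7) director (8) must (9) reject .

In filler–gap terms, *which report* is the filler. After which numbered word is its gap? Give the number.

9

In situ: The director must reject which report.
'which report' is the direct object of 'reject'. Wh-movement fronts it, leaving a gap right after 'reject':
Nobody was sure which report the director must reject ___.
'reject' is word 9.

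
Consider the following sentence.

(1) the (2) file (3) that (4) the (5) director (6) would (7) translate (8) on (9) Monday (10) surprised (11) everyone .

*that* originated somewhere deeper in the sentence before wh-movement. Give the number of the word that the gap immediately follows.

'that' is the direct object of 'translate'. Fronting leaves a gap immediately after 'translate':
The file that the director would translate ___ on Monday surprised everyone.
'translate' is word 7.

7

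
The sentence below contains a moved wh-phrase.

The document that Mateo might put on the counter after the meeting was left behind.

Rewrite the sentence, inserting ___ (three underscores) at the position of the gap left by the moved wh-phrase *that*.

The document that Mateo might put ___ on the counter after the meeting was left behind.

The filler 'that' is interpreted as the direct object of 'put'. The gap is right after 'put'.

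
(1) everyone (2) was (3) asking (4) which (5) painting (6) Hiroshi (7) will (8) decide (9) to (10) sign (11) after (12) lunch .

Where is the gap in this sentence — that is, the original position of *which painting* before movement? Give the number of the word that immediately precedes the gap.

Before movement: Hiroshi will decide to sign which painting after lunch.
'which painting' is the direct object of 'sign'. Wh-movement fronts it, leaving a gap right after 'sign':
Everyone was asking which painting Hiroshi will decide to sign ___ after lunch.
'sign' is word 10.

10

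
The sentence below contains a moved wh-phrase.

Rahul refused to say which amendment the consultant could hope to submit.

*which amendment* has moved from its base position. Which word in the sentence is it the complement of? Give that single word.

Before movement: The consultant could hope to submit which amendment.
'which amendment' functions as the direct object of 'submit'. It moves to the left edge, and the trace sits right after 'submit':
Rahul refused to say which amendment the consultant could hope to submit ___.

submit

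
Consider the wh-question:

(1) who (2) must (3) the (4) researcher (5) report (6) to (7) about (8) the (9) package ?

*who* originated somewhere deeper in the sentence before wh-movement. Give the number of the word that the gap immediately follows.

Underlying clause: The researcher must report to who about the package.
The filler 'who' is interpreted as the object of the preposition 'to'. Fronting leaves a gap immediately after 'to':
Who must the researcher report to ___ about the package?
'to' is word 6.

6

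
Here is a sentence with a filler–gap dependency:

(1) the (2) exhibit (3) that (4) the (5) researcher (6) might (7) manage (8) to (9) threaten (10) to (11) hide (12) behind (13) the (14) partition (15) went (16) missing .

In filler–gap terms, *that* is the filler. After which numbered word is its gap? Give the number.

'that' is the direct object of 'hide'. Wh-movement fronts it, leaving a gap right after 'hide':
The exhibit that the researcher might manage to threaten to hide ___ behind the partition went missing.
'hide' is word 11.

11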